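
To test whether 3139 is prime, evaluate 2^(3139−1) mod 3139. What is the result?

2^1 ≡ 2 (mod 3139)
2^2 ≡ 2^2 = 4 ≡ 4 (mod 3139)
2^4 ≡ 4^2 = 16 ≡ 16 (mod 3139)
2^8 ≡ 16^2 = 256 ≡ 256 (mod 3139)
2^16 ≡ 256^2 = 65536 ≡ 2756 (mod 3139)
2^32 ≡ 2756^2 = 7595536 ≡ 2295 (mod 3139)
2^64 ≡ 2295^2 = 5267025 ≡ 2922 (mod 3139)
2^128 ≡ 2922^2 = 8538084 ≡ 4 (mod 3139)
2^256 ≡ 4^2 = 16 ≡ 16 (mod 3139)
2^512 ≡ 16^2 = 256 ≡ 256 (mod 3139)
2^1024 ≡ 256^2 = 65536 ≡ 2756 (mod 3139)
2^2048 ≡ 2756^2 = 7595536 ≡ 2295 (mod 3139)
3138 = 2048 + 1024 + 64 + 2 in binary powers of 2.
So 2^3138 ≡ 2295 · 2756 · 2922 · 4 ≡ 3057 (mod 3139).
Since 3057 ≠ 1, base 2 is a Fermat witness: 3139 is composite.

3057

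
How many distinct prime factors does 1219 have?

1219 = 23 · 53
1219 = 23 · 53, which has 2 distinct prime factors.

2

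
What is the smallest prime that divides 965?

965 is odd.
Digit sum 20, not divisible by 3.
Ends in 5: divisible by 5.

5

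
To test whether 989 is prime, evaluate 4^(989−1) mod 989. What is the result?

4^1 ≡ 4 (mod 989)
4^2 ≡ 4^2 = 16 ≡ 16 (mod 989)
4^4 ≡ 16^2 = 256 ≡ 256 (mod 989)
4^8 ≡ 256^2 = 65536 ≡ 262 (mod 989)
4^16 ≡ 262^2 = 68644 ≡ 403 (mod 989)
4^32 ≡ 403^2 = 162409 ≡ 213 (mod 989)
4^64 ≡ 213^2 = 45369 ≡ 864 (mod 989)
4^128 ≡ 864^2 = 746496 ≡ 790 (mod 989)
4^256 ≡ 790^2 = 624100 ≡ 41 (mod 989)
4^512 ≡ 41^2 = 1681 ≡ 692 (mod 989)
988 = 512 + 256 + 128 + 64 + 16 + 8 + 4 in binary powers of 2.
So 4^988 ≡ 692 · 41 · 790 · 864 · 403 · 262 · 256 ≡ 864 (mod 989).
Since 864 ≠ 1, base 4 is a Fermat witness: 989 is composite.

864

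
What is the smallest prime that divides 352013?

352013 is odd.
Digit sum 14, not divisible by 3.
Ends in 3: not divisible by 5.
7: 352013 = 7·50287 + 4
11: 352013 = 11·32001 + 2
13: 352013 = 13·27077 + 12
17: 352013 = 17·20706 + 11
19: 352013 = 19·18527

19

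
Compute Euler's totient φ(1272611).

1235520

Factor: 1272611 = 79 · 89 · 181.
φ(1272611) = (79−1) · (89−1) · (181−1) = 78 · 88 · 180 = 1235520.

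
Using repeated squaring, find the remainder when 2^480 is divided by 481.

248

2^1 ≡ 2 (mod 481)
2^2 ≡ 2^2 = 4 ≡ 4 (mod 481)
2^4 ≡ 4^2 = 16 ≡ 16 (mod 481)
2^8 ≡ 16^2 = 256 ≡ 256 (mod 481)
2^16 ≡ 256^2 = 65536 ≡ 120 (mod 481)
2^32 ≡ 120^2 = 14400 ≡ 451 (mod 481)
2^64 ≡ 451^2 = 203401 ≡ 419 (mod 481)
2^128 ≡ 419^2 = 175561 ≡ 477 (mod 481)
2^256 ≡ 477^2 = 227529 ≡ 16 (mod 481)
480 = 256 + 128 + 64 + 32 in binary powers of 2.
So 2^480 ≡ 16 · 477 · 419 · 451 ≡ 248 (mod 481).
Since 248 ≠ 1, base 2 is a Fermat witness: 481 is composite.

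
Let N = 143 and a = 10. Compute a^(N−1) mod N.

10^1 ≡ 10 (mod 143)
10^2 ≡ 10^2 = 100 ≡ 100 (mod 143)
10^4 ≡ 100^2 = 10000 ≡ 133 (mod 143)
10^8 ≡ 133^2 = 17689 ≡ 100 (mod 143)
10^16 ≡ 100^2 = 10000 ≡ 133 (mod 143)
10^32 ≡ 133^2 = 17689 ≡ 100 (mod 143)
10^64 ≡ 100^2 = 10000 ≡ 133 (mod 143)
10^128 ≡ 133^2 = 17689 ≡ 100 (mod 143)
142 = 128 + 8 + 4 + 2 in binary powers of 2.
So 10^142 ≡ 100 · 100 · 133 · 100 ≡ 133 (mod 143).
Since 133 ≠ 1, base 10 is a Fermat witness: 143 is composite.

133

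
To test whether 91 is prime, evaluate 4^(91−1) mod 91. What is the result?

1

4^1 ≡ 4 (mod 91)
4^2 ≡ 4^2 = 16 ≡ 16 (mod 91)
4^4 ≡ 16^2 = 256 ≡ 74 (mod 91)
4^8 ≡ 74^2 = 5476 ≡ 16 (mod 91)
4^16 ≡ 16^2 = 256 ≡ 74 (mod 91)
4^32 ≡ 74^2 = 5476 ≡ 16 (mod 91)
4^64 ≡ 16^2 = 256 ≡ 74 (mod 91)
90 = 64 + 16 + 8 + 2 in binary powers of 2.
So 4^90 ≡ 74 · 74 · 16 · 16 ≡ 1 (mod 91).
Since the result is 1, base 4 gives no evidence that 91 is composite.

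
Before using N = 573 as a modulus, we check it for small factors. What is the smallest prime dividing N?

573 is odd.
Digit sum 15, divisible by 3.

3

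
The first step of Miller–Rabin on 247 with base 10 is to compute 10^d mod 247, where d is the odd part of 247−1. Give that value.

103

247 − 1 = 246 = 2^1 · 123, so d = 123.
10^1 ≡ 10 (mod 247)
10^2 ≡ 10^2 = 100 ≡ 100 (mod 247)
10^4 ≡ 100^2 = 10000 ≡ 120 (mod 247)
10^8 ≡ 120^2 = 14400 ≡ 74 (mod 247)
10^16 ≡ 74^2 = 5476 ≡ 42 (mod 247)
10^32 ≡ 42^2 = 1764 ≡ 35 (mod 247)
10^64 ≡ 35^2 = 1225 ≡ 237 (mod 247)
123 = 64 + 32 + 16 + 8 + 2 + 1 in binary powers of 2.
So 10^123 ≡ 237 · 35 · 42 · 74 · 100 · 10 ≡ 103 (mod 247).
Squaring chain: 103; never reaches −1, so base 10 is a Miller–Rabin witness that 247 is composite.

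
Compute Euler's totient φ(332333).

Factor: 332333 = 17 · 113 · 173.
φ(332333) = (17−1) · (113−1) · (173−1) = 16 · 112 · 172 = 308224.

308224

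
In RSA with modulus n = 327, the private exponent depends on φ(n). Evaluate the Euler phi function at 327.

Factor: 327 = 3 · 109.
φ(327) = (3−1) · (109−1) = 2 · 108 = 216.

216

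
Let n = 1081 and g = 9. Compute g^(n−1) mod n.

9^1 ≡ 9 (mod 1081)
9^2 ≡ 9^2 = 81 ≡ 81 (mod 1081)
9^4 ≡ 81^2 = 6561 ≡ 75 (mod 1081)
9^8 ≡ 75^2 = 5625 ≡ 220 (mod 1081)
9^16 ≡ 220^2 = 48400 ≡ 836 (mod 1081)
9^32 ≡ 836^2 = 698896 ≡ 570 (mod 1081)
9^64 ≡ 570^2 = 324900 ≡ 600 (mod 1081)
9^128 ≡ 600^2 = 360000 ≡ 27 (mod 1081)
9^256 ≡ 27^2 = 729 ≡ 729 (mod 1081)
9^512 ≡ 729^2 = 531441 ≡ 670 (mod 1081)
9^1024 ≡ 670^2 = 448900 ≡ 285 (mod 1081)
1080 = 1024 + 32 + 16 + 8 in binary powers of 2.
So 9^1080 ≡ 285 · 570 · 836 · 220 ≡ 679 (mod 1081).
Since 679 ≠ 1, base 9 is a Fermat witness: 1081 is composite.

679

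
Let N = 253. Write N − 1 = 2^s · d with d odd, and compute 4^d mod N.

253 − 1 = 252 = 2^2 · 63, so d = 63.
4^1 ≡ 4 (mod 253)
4^2 ≡ 4^2 = 16 ≡ 16 (mod 253)
4^4 ≡ 16^2 = 256 ≡ 3 (mod 253)
4^8 ≡ 3^2 = 9 ≡ 9 (mod 253)
4^16 ≡ 9^2 = 81 ≡ 81 (mod 253)
4^32 ≡ 81^2 = 6561 ≡ 236 (mod 253)
63 = 32 + 16 + 8 + 4 + 2 + 1 in binary powers of 2.
So 4^63 ≡ 236 · 81 · 9 · 3 · 16 · 4 ≡ 9 (mod 253).
Squaring chain: 9 → 81; never reaches −1, so base 4 is a Miller–Rabin witness that 253 is composite.

9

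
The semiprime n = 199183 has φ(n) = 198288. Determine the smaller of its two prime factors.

409

φ(n) = (p−1)(q−1) = n − (p+q) + 1, so p + q = 199183 − 198288 + 1 = 896.
p and q are the roots of t² − 896t + 199183 = 0.
Discriminant: 896² − 4·199183 = 802816 − 796732 = 6084; √6084 = 78.
q = (896 − 78)/2 = 409, p = (896 + 78)/2 = 487.
Check: 409 · 487 = 199183.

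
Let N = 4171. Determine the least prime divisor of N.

43

4171 is odd.
Digit sum 13, not divisible by 3.
Ends in 1: not divisible by 5.
7: 4171 = 7·595 + 6
11: 4171 = 11·379 + 2
13: 4171 = 13·320 + 11
17: 4171 = 17·245 + 6
19: 4171 = 19·219 + 10
23: 4171 = 23·181 + 8
29: 4171 = 29·143 + 24
31: 4171 = 31·134 + 17
37: 4171 = 37·112 + 27
41: 4171 = 41·101 + 30
43: 4171 = 43·97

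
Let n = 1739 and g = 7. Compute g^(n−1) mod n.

7^1 ≡ 7 (mod 1739)
7^2 ≡ 7^2 = 49 ≡ 49 (mod 1739)
7^4 ≡ 49^2 = 2401 ≡ 662 (mod 1739)
7^8 ≡ 662^2 = 438244 ≡ 16 (mod 1739)
7^16 ≡ 16^2 = 256 ≡ 256 (mod 1739)
7^32 ≡ 256^2 = 65536 ≡ 1193 (mod 1739)
7^64 ≡ 1193^2 = 1423249 ≡ 747 (mod 1739)
7^128 ≡ 747^2 = 558009 ≡ 1529 (mod 1739)
7^256 ≡ 1529^2 = 2337841 ≡ 625 (mod 1739)
7^512 ≡ 625^2 = 390625 ≡ 1089 (mod 1739)
7^1024 ≡ 1089^2 = 1185921 ≡ 1662 (mod 1739)
1738 = 1024 + 512 + 128 + 64 + 8 + 2 in binary powers of 2.
So 7^1738 ≡ 1662 · 1089 · 1529 · 747 · 16 · 49 ≡ 636 (mod 1739).
Since 636 ≠ 1, base 7 is a Fermat witness: 1739 is composite.

636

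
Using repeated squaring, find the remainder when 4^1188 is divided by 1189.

223

4^1 ≡ 4 (mod 1189)
4^2 ≡ 4^2 = 16 ≡ 16 (mod 1189)
4^4 ≡ 16^2 = 256 ≡ 256 (mod 1189)
4^8 ≡ 256^2 = 65536 ≡ 141 (mod 1189)
4^16 ≡ 141^2 = 19881 ≡ 857 (mod 1189)
4^32 ≡ 857^2 = 734449 ≡ 836 (mod 1189)
4^64 ≡ 836^2 = 698896 ≡ 953 (mod 1189)
4^128 ≡ 953^2 = 908209 ≡ 1002 (mod 1189)
4^256 ≡ 1002^2 = 1004004 ≡ 488 (mod 1189)
4^512 ≡ 488^2 = 238144 ≡ 344 (mod 1189)
4^1024 ≡ 344^2 = 118336 ≡ 625 (mod 1189)
1188 = 1024 + 128 + 32 + 4 in binary powers of 2.
So 4^1188 ≡ 625 · 1002 · 836 · 256 ≡ 223 (mod 1189).
Since 223 ≠ 1, base 4 is a Fermat witness: 1189 is composite.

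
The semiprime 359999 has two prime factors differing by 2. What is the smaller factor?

599

Since p = q + 2, we have 359999 = q(q + 2), so q² + 2q − 359999 = 0.
Discriminant: 2² + 4·359999 = 4 + 1439996 = 1440000; √1440000 = 1200.
q = (−2 + 1200)/2 = 599, and p = q + 2 = 601.
Check: 599 · 601 = 359999.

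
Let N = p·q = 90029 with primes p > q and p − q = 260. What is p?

Since p = q + 260, we have 90029 = q(q + 260), so q² + 260q − 90029 = 0.
Discriminant: 260² + 4·90029 = 67600 + 360116 = 427716; √427716 = 654.
q = (−260 + 654)/2 = 197, and p = q + 260 = 457.
Check: 197 · 457 = 90029.

457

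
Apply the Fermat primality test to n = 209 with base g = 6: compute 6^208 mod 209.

158

6^1 ≡ 6 (mod 209)
6^2 ≡ 6^2 = 36 ≡ 36 (mod 209)
6^4 ≡ 36^2 = 1296 ≡ 42 (mod 209)
6^8 ≡ 42^2 = 1764 ≡ 92 (mod 209)
6^16 ≡ 92^2 = 8464 ≡ 104 (mod 209)
6^32 ≡ 104^2 = 10816 ≡ 157 (mod 209)
6^64 ≡ 157^2 = 24649 ≡ 196 (mod 209)
6^128 ≡ 196^2 = 38416 ≡ 169 (mod 209)
208 = 128 + 64 + 16 in binary powers of 2.
So 6^208 ≡ 169 · 196 · 104 ≡ 158 (mod 209).
Since 158 ≠ 1, base 6 is a Fermat witness: 209 is composite.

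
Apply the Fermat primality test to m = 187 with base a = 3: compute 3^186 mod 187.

3^1 ≡ 3 (mod 187)
3^2 ≡ 3^2 = 9 ≡ 9 (mod 187)
3^4 ≡ 9^2 = 81 ≡ 81 (mod 187)
3^8 ≡ 81^2 = 6561 ≡ 16 (mod 187)
3^16 ≡ 16^2 = 256 ≡ 69 (mod 187)
3^32 ≡ 69^2 = 4761 ≡ 86 (mod 187)
3^64 ≡ 86^2 = 7396 ≡ 103 (mod 187)
3^128 ≡ 103^2 = 10609 ≡ 137 (mod 187)
186 = 128 + 32 + 16 + 8 + 2 in binary powers of 2.
So 3^186 ≡ 137 · 86 · 69 · 16 · 9 ≡ 25 (mod 187).
Since 25 ≠ 1, base 3 is a Fermat witness: 187 is composite.

25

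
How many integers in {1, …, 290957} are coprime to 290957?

275184

Factor: 290957 = 29 · 79 · 127.
φ(290957) = (29−1) · (79−1) · (127−1) = 28 · 78 · 126 = 275184.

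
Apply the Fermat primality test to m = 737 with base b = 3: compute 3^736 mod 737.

223

3^1 ≡ 3 (mod 737)
3^2 ≡ 3^2 = 9 ≡ 9 (mod 737)
3^4 ≡ 9^2 = 81 ≡ 81 (mod 737)
3^8 ≡ 81^2 = 6561 ≡ 665 (mod 737)
3^16 ≡ 665^2 = 442225 ≡ 25 (mod 737)
3^32 ≡ 25^2 = 625 ≡ 625 (mod 737)
3^64 ≡ 625^2 = 390625 ≡ 15 (mod 737)
3^128 ≡ 15^2 = 225 ≡ 225 (mod 737)
3^256 ≡ 225^2 = 50625 ≡ 509 (mod 737)
3^512 ≡ 509^2 = 259081 ≡ 394 (mod 737)
736 = 512 + 128 + 64 + 32 in binary powers of 2.
So 3^736 ≡ 394 · 225 · 15 · 625 ≡ 223 (mod 737).
Since 223 ≠ 1, base 3 is a Fermat witness: 737 is composite.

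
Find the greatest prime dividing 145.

145 = 5 · 29
29 is prime.
So 145 = 5 · 29; the largest prime factor is 29.

29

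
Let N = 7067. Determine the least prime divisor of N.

7067 is odd.
Digit sum 20, not divisible by 3.
Ends in 7: not divisible by 5.
7: 7067 = 7·1009 + 4
11: 7067 = 11·642 + 5
13: 7067 = 13·543 + 8
17: 7067 = 17·415 + 12
19: 7067 = 19·371 + 18
23: 7067 = 23·307 + 6
29: 7067 = 29·243 + 20
31: 7067 = 31·227 + 30
37: 7067 = 37·191

37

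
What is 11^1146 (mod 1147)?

11^1 ≡ 11 (mod 1147)
11^2 ≡ 11^2 = 121 ≡ 121 (mod 1147)
11^4 ≡ 121^2 = 14641 ≡ 877 (mod 1147)
11^8 ≡ 877^2 = 769129 ≡ 639 (mod 1147)
11^16 ≡ 639^2 = 408321 ≡ 1136 (mod 1147)
11^32 ≡ 1136^2 = 1290496 ≡ 121 (mod 1147)
11^64 ≡ 121^2 = 14641 ≡ 877 (mod 1147)
11^128 ≡ 877^2 = 769129 ≡ 639 (mod 1147)
11^256 ≡ 639^2 = 408321 ≡ 1136 (mod 1147)
11^512 ≡ 1136^2 = 1290496 ≡ 121 (mod 1147)
11^1024 ≡ 121^2 = 14641 ≡ 877 (mod 1147)
1146 = 1024 + 64 + 32 + 16 + 8 + 2 in binary powers of 2.
So 11^1146 ≡ 877 · 877 · 121 · 1136 · 639 · 121 ≡ 593 (mod 1147).
Since 593 ≠ 1, base 11 is a Fermat witness: 1147 is composite.

593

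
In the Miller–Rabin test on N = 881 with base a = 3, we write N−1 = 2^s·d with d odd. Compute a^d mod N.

767

881 − 1 = 880 = 2^4 · 55, so d = 55.
3^1 ≡ 3 (mod 881)
3^2 ≡ 3^2 = 9 ≡ 9 (mod 881)
3^4 ≡ 9^2 = 81 ≡ 81 (mod 881)
3^8 ≡ 81^2 = 6561 ≡ 394 (mod 881)
3^16 ≡ 394^2 = 155236 ≡ 180 (mod 881)
3^32 ≡ 180^2 = 32400 ≡ 684 (mod 881)
55 = 32 + 16 + 4 + 2 + 1 in binary powers of 2.
So 3^55 ≡ 684 · 180 · 81 · 9 · 3 ≡ 767 (mod 881).
Squaring chain: 767 → 662 → 387 → 880; reaches −1, so base 3 does not prove 881 composite.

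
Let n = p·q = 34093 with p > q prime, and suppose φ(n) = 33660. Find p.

331

φ(n) = (p−1)(q−1) = n − (p+q) + 1, so p + q = 34093 − 33660 + 1 = 434.
p and q are the roots of t² − 434t + 34093 = 0.
Discriminant: 434² − 4·34093 = 188356 − 136372 = 51984; √51984 = 228.
q = (434 − 228)/2 = 103, p = (434 + 228)/2 = 331.
Check: 103 · 331 = 34093.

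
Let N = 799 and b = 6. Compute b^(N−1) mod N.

247

6^1 ≡ 6 (mod 799)
6^2 ≡ 6^2 = 36 ≡ 36 (mod 799)
6^4 ≡ 36^2 = 1296 ≡ 497 (mod 799)
6^8 ≡ 497^2 = 247009 ≡ 118 (mod 799)
6^16 ≡ 118^2 = 13924 ≡ 341 (mod 799)
6^32 ≡ 341^2 = 116281 ≡ 426 (mod 799)
6^64 ≡ 426^2 = 181476 ≡ 103 (mod 799)
6^128 ≡ 103^2 = 10609 ≡ 222 (mod 799)
6^256 ≡ 222^2 = 49284 ≡ 545 (mod 799)
6^512 ≡ 545^2 = 297025 ≡ 596 (mod 799)
798 = 512 + 256 + 16 + 8 + 4 + 2 in binary powers of 2.
So 6^798 ≡ 596 · 545 · 341 · 118 · 497 · 36 ≡ 247 (mod 799).
Since 247 ≠ 1, base 6 is a Fermat witness: 799 is composite.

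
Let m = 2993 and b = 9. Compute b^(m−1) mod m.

9^1 ≡ 9 (mod 2993)
9^2 ≡ 9^2 = 81 ≡ 81 (mod 2993)
9^4 ≡ 81^2 = 6561 ≡ 575 (mod 2993)
9^8 ≡ 575^2 = 330625 ≡ 1395 (mod 2993)
9^16 ≡ 1395^2 = 1946025 ≡ 575 (mod 2993)
9^32 ≡ 575^2 = 330625 ≡ 1395 (mod 2993)
9^64 ≡ 1395^2 = 1946025 ≡ 575 (mod 2993)
9^128 ≡ 575^2 = 330625 ≡ 1395 (mod 2993)
9^256 ≡ 1395^2 = 1946025 ≡ 575 (mod 2993)
9^512 ≡ 575^2 = 330625 ≡ 1395 (mod 2993)
9^1024 ≡ 1395^2 = 1946025 ≡ 575 (mod 2993)
9^2048 ≡ 575^2 = 330625 ≡ 1395 (mod 2993)
2992 = 2048 + 512 + 256 + 128 + 32 + 16 in binary powers of 2.
So 9^2992 ≡ 1395 · 1395 · 575 · 1395 · 1395 · 575 ≡ 575 (mod 2993).
Since 575 ≠ 1, base 9 is a Fermat witness: 2993 is composite.

575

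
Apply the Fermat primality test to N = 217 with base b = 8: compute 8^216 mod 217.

8

8^1 ≡ 8 (mod 217)
8^2 ≡ 8^2 = 64 ≡ 64 (mod 217)
8^4 ≡ 64^2 = 4096 ≡ 190 (mod 217)
8^8 ≡ 190^2 = 36100 ≡ 78 (mod 217)
8^16 ≡ 78^2 = 6084 ≡ 8 (mod 217)
8^32 ≡ 8^2 = 64 ≡ 64 (mod 217)
8^64 ≡ 64^2 = 4096 ≡ 190 (mod 217)
8^128 ≡ 190^2 = 36100 ≡ 78 (mod 217)
216 = 128 + 64 + 16 + 8 in binary powers of 2.
So 8^216 ≡ 78 · 190 · 8 · 78 ≡ 8 (mod 217).
Since 8 ≠ 1, base 8 is a Fermat witness: 217 is composite.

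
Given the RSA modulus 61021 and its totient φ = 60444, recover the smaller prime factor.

139

φ(n) = (p−1)(q−1) = n − (p+q) + 1, so p + q = 61021 − 60444 + 1 = 578.
p and q are the roots of t² − 578t + 61021 = 0.
Discriminant: 578² − 4·61021 = 334084 − 244084 = 90000; √90000 = 300.
q = (578 − 300)/2 = 139, p = (578 + 300)/2 = 439.
Check: 139 · 439 = 61021.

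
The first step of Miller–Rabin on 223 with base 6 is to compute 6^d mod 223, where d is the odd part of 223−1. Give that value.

222

223 − 1 = 222 = 2^1 · 111, so d = 111.
6^1 ≡ 6 (mod 223)
6^2 ≡ 6^2 = 36 ≡ 36 (mod 223)
6^4 ≡ 36^2 = 1296 ≡ 181 (mod 223)
6^8 ≡ 181^2 = 32761 ≡ 203 (mod 223)
6^16 ≡ 203^2 = 41209 ≡ 177 (mod 223)
6^32 ≡ 177^2 = 31329 ≡ 109 (mod 223)
6^64 ≡ 109^2 = 11881 ≡ 62 (mod 223)
111 = 64 + 32 + 8 + 4 + 2 + 1 in binary powers of 2.
So 6^111 ≡ 62 · 109 · 203 · 181 · 36 · 6 ≡ 222 (mod 223).
Since 6^d ≡ 222 (mod 223), base 6 does not prove 223 composite.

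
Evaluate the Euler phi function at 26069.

25740

Factor: 26069 = 131 · 199.
φ(26069) = (131−1) · (199−1) = 130 · 198 = 25740.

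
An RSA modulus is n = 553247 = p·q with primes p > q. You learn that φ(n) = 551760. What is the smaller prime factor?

φ(n) = (p−1)(q−1) = n − (p+q) + 1, so p + q = 553247 − 551760 + 1 = 1488.
p and q are the roots of t² − 1488t + 553247 = 0.
Discriminant: 1488² − 4·553247 = 2214144 − 2212988 = 1156; √1156 = 34.
q = (1488 − 34)/2 = 727, p = (1488 + 34)/2 = 761.
Check: 727 · 761 = 553247.

727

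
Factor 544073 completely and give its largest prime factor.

97

544073 = 71 · 7663
7663 = 79 · 97
97 is prime.
So 544073 = 71 · 79 · 97; the largest prime factor is 97.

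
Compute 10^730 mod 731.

461

10^1 ≡ 10 (mod 731)
10^2 ≡ 10^2 = 100 ≡ 100 (mod 731)
10^4 ≡ 100^2 = 10000 ≡ 497 (mod 731)
10^8 ≡ 497^2 = 247009 ≡ 662 (mod 731)
10^16 ≡ 662^2 = 438244 ≡ 375 (mod 731)
10^32 ≡ 375^2 = 140625 ≡ 273 (mod 731)
10^64 ≡ 273^2 = 74529 ≡ 698 (mod 731)
10^128 ≡ 698^2 = 487204 ≡ 358 (mod 731)
10^256 ≡ 358^2 = 128164 ≡ 239 (mod 731)
10^512 ≡ 239^2 = 57121 ≡ 103 (mod 731)
730 = 512 + 128 + 64 + 16 + 8 + 2 in binary powers of 2.
So 10^730 ≡ 103 · 358 · 698 · 375 · 662 · 100 ≡ 461 (mod 731).
Since 461 ≠ 1, base 10 is a Fermat witness: 731 is composite.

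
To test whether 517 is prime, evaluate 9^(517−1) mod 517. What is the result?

383

9^1 ≡ 9 (mod 517)
9^2 ≡ 9^2 = 81 ≡ 81 (mod 517)
9^4 ≡ 81^2 = 6561 ≡ 357 (mod 517)
9^8 ≡ 357^2 = 127449 ≡ 267 (mod 517)
9^16 ≡ 267^2 = 71289 ≡ 460 (mod 517)
9^32 ≡ 460^2 = 211600 ≡ 147 (mod 517)
9^64 ≡ 147^2 = 21609 ≡ 412 (mod 517)
9^128 ≡ 412^2 = 169744 ≡ 168 (mod 517)
9^256 ≡ 168^2 = 28224 ≡ 306 (mod 517)
9^512 ≡ 306^2 = 93636 ≡ 59 (mod 517)
516 = 512 + 4 in binary powers of 2.
So 9^516 ≡ 59 · 357 ≡ 383 (mod 517).
Since 383 ≠ 1, base 9 is a Fermat witness: 517 is composite.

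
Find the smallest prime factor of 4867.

31

4867 is odd.
Digit sum 25, not divisible by 3.
Ends in 7: not divisible by 5.
7: 4867 = 7·695 + 2
11: 4867 = 11·442 + 5
13: 4867 = 13·374 + 5
17: 4867 = 17·286 + 5
19: 4867 = 19·256 + 3
23: 4867 = 23·211 + 14
29: 4867 = 29·167 + 24
31: 4867 = 31·157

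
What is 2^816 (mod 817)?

102

2^1 ≡ 2 (mod 817)
2^2 ≡ 2^2 = 4 ≡ 4 (mod 817)
2^4 ≡ 4^2 = 16 ≡ 16 (mod 817)
2^8 ≡ 16^2 = 256 ≡ 256 (mod 817)
2^16 ≡ 256^2 = 65536 ≡ 176 (mod 817)
2^32 ≡ 176^2 = 30976 ≡ 747 (mod 817)
2^64 ≡ 747^2 = 558009 ≡ 815 (mod 817)
2^128 ≡ 815^2 = 664225 ≡ 4 (mod 817)
2^256 ≡ 4^2 = 16 ≡ 16 (mod 817)
2^512 ≡ 16^2 = 256 ≡ 256 (mod 817)
816 = 512 + 256 + 32 + 16 in binary powers of 2.
So 2^816 ≡ 256 · 16 · 747 · 176 ≡ 102 (mod 817).
Since 102 ≠ 1, base 2 is a Fermat witness: 817 is composite.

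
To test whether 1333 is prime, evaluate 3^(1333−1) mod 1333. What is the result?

1000

3^1 ≡ 3 (mod 1333)
3^2 ≡ 3^2 = 9 ≡ 9 (mod 1333)
3^4 ≡ 9^2 = 81 ≡ 81 (mod 1333)
3^8 ≡ 81^2 = 6561 ≡ 1229 (mod 1333)
3^16 ≡ 1229^2 = 1510441 ≡ 152 (mod 1333)
3^32 ≡ 152^2 = 23104 ≡ 443 (mod 1333)
3^64 ≡ 443^2 = 196249 ≡ 298 (mod 1333)
3^128 ≡ 298^2 = 88804 ≡ 826 (mod 1333)
3^256 ≡ 826^2 = 682276 ≡ 1113 (mod 1333)
3^512 ≡ 1113^2 = 1238769 ≡ 412 (mod 1333)
3^1024 ≡ 412^2 = 169744 ≡ 453 (mod 1333)
1332 = 1024 + 256 + 32 + 16 + 4 in binary powers of 2.
So 3^1332 ≡ 453 · 1113 · 443 · 152 · 81 ≡ 1000 (mod 1333).
Since 1000 ≠ 1, base 3 is a Fermat witness: 1333 is composite.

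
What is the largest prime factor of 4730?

4730 = 2 · 2365
2365 = 5 · 473
473 = 11 · 43
43 is prime.
So 4730 = 2 · 5 · 11 · 43; the largest prime factor is 43.

43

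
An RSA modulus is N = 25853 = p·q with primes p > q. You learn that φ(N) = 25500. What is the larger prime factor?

φ(n) = (p−1)(q−1) = n − (p+q) + 1, so p + q = 25853 − 25500 + 1 = 354.
p and q are the roots of t² − 354t + 25853 = 0.
Discriminant: 354² − 4·25853 = 125316 − 103412 = 21904; √21904 = 148.
q = (354 − 148)/2 = 103, p = (354 + 148)/2 = 251.
Check: 103 · 251 = 25853.

251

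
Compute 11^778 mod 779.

144

11^1 ≡ 11 (mod 779)
11^2 ≡ 11^2 = 121 ≡ 121 (mod 779)
11^4 ≡ 121^2 = 14641 ≡ 619 (mod 779)
11^8 ≡ 619^2 = 383161 ≡ 672 (mod 779)
11^16 ≡ 672^2 = 451584 ≡ 543 (mod 779)
11^32 ≡ 543^2 = 294849 ≡ 387 (mod 779)
11^64 ≡ 387^2 = 149769 ≡ 201 (mod 779)
11^128 ≡ 201^2 = 40401 ≡ 672 (mod 779)
11^256 ≡ 672^2 = 451584 ≡ 543 (mod 779)
11^512 ≡ 543^2 = 294849 ≡ 387 (mod 779)
778 = 512 + 256 + 8 + 2 in binary powers of 2.
So 11^778 ≡ 387 · 543 · 672 · 121 ≡ 144 (mod 779).
Since 144 ≠ 1, base 11 is a Fermat witness: 779 is composite.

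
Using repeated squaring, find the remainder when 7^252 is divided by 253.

82

7^1 ≡ 7 (mod 253)
7^2 ≡ 7^2 = 49 ≡ 49 (mod 253)
7^4 ≡ 49^2 = 2401 ≡ 124 (mod 253)
7^8 ≡ 124^2 = 15376 ≡ 196 (mod 253)
7^16 ≡ 196^2 = 38416 ≡ 213 (mod 253)
7^32 ≡ 213^2 = 45369 ≡ 82 (mod 253)
7^64 ≡ 82^2 = 6724 ≡ 146 (mod 253)
7^128 ≡ 146^2 = 21316 ≡ 64 (mod 253)
252 = 128 + 64 + 32 + 16 + 8 + 4 in binary powers of 2.
So 7^252 ≡ 64 · 146 · 82 · 213 · 196 · 124 ≡ 82 (mod 253).
Since 82 ≠ 1, base 7 is a Fermat witness: 253 is composite.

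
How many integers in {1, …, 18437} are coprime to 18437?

18156

Factor: 18437 = 103 · 179.
φ(18437) = (103−1) · (179−1) = 102 · 178 = 18156.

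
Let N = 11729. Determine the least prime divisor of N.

37

11729 is odd.
Digit sum 20, not divisible by 3.
Ends in 9: not divisible by 5.
7: 11729 = 7·1675 + 4
11: 11729 = 11·1066 + 3
13: 11729 = 13·902 + 3
17: 11729 = 17·689 + 16
19: 11729 = 19·617 + 6
23: 11729 = 23·509 + 22
29: 11729 = 29·404 + 13
31: 11729 = 31·378 + 11
37: 11729 = 37·317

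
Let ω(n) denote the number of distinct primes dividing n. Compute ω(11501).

3

11501 = 7 · 1643
1643 = 31 · 53
11501 = 7 · 31 · 53, which has 3 distinct prime factors.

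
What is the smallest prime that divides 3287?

3287 is odd.
Digit sum 20, not divisible by 3.
Ends in 7: not divisible by 5.
7: 3287 = 7·469 + 4
11: 3287 = 11·298 + 9
13: 3287 = 13·252 + 11
17: 3287 = 17·193 + 6
19: 3287 = 19·173

19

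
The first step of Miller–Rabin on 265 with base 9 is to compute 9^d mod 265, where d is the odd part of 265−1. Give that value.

265 − 1 = 264 = 2^3 · 33, so d = 33.
9^1 ≡ 9 (mod 265)
9^2 ≡ 9^2 = 81 ≡ 81 (mod 265)
9^4 ≡ 81^2 = 6561 ≡ 201 (mod 265)
9^8 ≡ 201^2 = 40401 ≡ 121 (mod 265)
9^16 ≡ 121^2 = 14641 ≡ 66 (mod 265)
9^32 ≡ 66^2 = 4356 ≡ 116 (mod 265)
33 = 32 + 1 in binary powers of 2.
So 9^33 ≡ 116 · 9 ≡ 249 (mod 265).
Squaring chain: 249 → 256 → 81; never reaches −1, so base 9 is a Miller–Rabin witness that 265 is composite.

249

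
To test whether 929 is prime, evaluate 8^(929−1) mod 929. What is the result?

1

8^1 ≡ 8 (mod 929)
8^2 ≡ 8^2 = 64 ≡ 64 (mod 929)
8^4 ≡ 64^2 = 4096 ≡ 380 (mod 929)
8^8 ≡ 380^2 = 144400 ≡ 405 (mod 929)
8^16 ≡ 405^2 = 164025 ≡ 521 (mod 929)
8^32 ≡ 521^2 = 271441 ≡ 173 (mod 929)
8^64 ≡ 173^2 = 29929 ≡ 201 (mod 929)
8^128 ≡ 201^2 = 40401 ≡ 454 (mod 929)
8^256 ≡ 454^2 = 206116 ≡ 807 (mod 929)
8^512 ≡ 807^2 = 651249 ≡ 20 (mod 929)
928 = 512 + 256 + 128 + 32 in binary powers of 2.
So 8^928 ≡ 20 · 807 · 454 · 173 ≡ 1 (mod 929).
Since the result is 1, base 8 gives no evidence that 929 is composite.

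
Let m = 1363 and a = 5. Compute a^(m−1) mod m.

5^1 ≡ 5 (mod 1363)
5^2 ≡ 5^2 = 25 ≡ 25 (mod 1363)
5^4 ≡ 25^2 = 625 ≡ 625 (mod 1363)
5^8 ≡ 625^2 = 390625 ≡ 807 (mod 1363)
5^16 ≡ 807^2 = 651249 ≡ 1098 (mod 1363)
5^32 ≡ 1098^2 = 1205604 ≡ 712 (mod 1363)
5^64 ≡ 712^2 = 506944 ≡ 1271 (mod 1363)
5^128 ≡ 1271^2 = 1615441 ≡ 286 (mod 1363)
5^256 ≡ 286^2 = 81796 ≡ 16 (mod 1363)
5^512 ≡ 16^2 = 256 ≡ 256 (mod 1363)
5^1024 ≡ 256^2 = 65536 ≡ 112 (mod 1363)
1362 = 1024 + 256 + 64 + 16 + 2 in binary powers of 2.
So 5^1362 ≡ 112 · 16 · 1271 · 1098 · 25 ≡ 306 (mod 1363).
Since 306 ≠ 1, base 5 is a Fermat witness: 1363 is composite.

306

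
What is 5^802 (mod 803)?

5^1 ≡ 5 (mod 803)
5^2 ≡ 5^2 = 25 ≡ 25 (mod 803)
5^4 ≡ 25^2 = 625 ≡ 625 (mod 803)
5^8 ≡ 625^2 = 390625 ≡ 367 (mod 803)
5^16 ≡ 367^2 = 134689 ≡ 588 (mod 803)
5^32 ≡ 588^2 = 345744 ≡ 454 (mod 803)
5^64 ≡ 454^2 = 206116 ≡ 548 (mod 803)
5^128 ≡ 548^2 = 300304 ≡ 785 (mod 803)
5^256 ≡ 785^2 = 616225 ≡ 324 (mod 803)
5^512 ≡ 324^2 = 104976 ≡ 586 (mod 803)
802 = 512 + 256 + 32 + 2 in binary powers of 2.
So 5^802 ≡ 586 · 324 · 454 · 25 ≡ 707 (mod 803).
Since 707 ≠ 1, base 5 is a Fermat witness: 803 is composite.

707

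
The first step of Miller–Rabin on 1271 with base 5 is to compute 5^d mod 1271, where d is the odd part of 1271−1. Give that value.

893

1271 − 1 = 1270 = 2^1 · 635, so d = 635.
5^1 ≡ 5 (mod 1271)
5^2 ≡ 5^2 = 25 ≡ 25 (mod 1271)
5^4 ≡ 25^2 = 625 ≡ 625 (mod 1271)
5^8 ≡ 625^2 = 390625 ≡ 428 (mod 1271)
5^16 ≡ 428^2 = 183184 ≡ 160 (mod 1271)
5^32 ≡ 160^2 = 25600 ≡ 180 (mod 1271)
5^64 ≡ 180^2 = 32400 ≡ 625 (mod 1271)
5^128 ≡ 625^2 = 390625 ≡ 428 (mod 1271)
5^256 ≡ 428^2 = 183184 ≡ 160 (mod 1271)
5^512 ≡ 160^2 = 25600 ≡ 180 (mod 1271)
635 = 512 + 64 + 32 + 16 + 8 + 2 + 1 in binary powers of 2.
So 5^635 ≡ 180 · 625 · 180 · 160 · 428 · 25 · 5 ≡ 893 (mod 1271).
Squaring chain: 893; never reaches −1, so base 5 is a Miller–Rabin witness that 1271 is composite.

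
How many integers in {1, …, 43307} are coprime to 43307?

37800

Factor: 43307 = 11 · 31 · 127.
φ(43307) = (11−1) · (31−1) · (127−1) = 10 · 30 · 126 = 37800.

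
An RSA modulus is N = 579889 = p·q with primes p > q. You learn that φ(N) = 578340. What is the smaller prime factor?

631

φ(n) = (p−1)(q−1) = n − (p+q) + 1, so p + q = 579889 − 578340 + 1 = 1550.
p and q are the roots of t² − 1550t + 579889 = 0.
Discriminant: 1550² − 4·579889 = 2402500 − 2319556 = 82944; √82944 = 288.
q = (1550 − 288)/2 = 631, p = (1550 + 288)/2 = 919.
Check: 631 · 919 = 579889.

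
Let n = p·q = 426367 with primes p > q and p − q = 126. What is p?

719

Since p = q + 126, we have 426367 = q(q + 126), so q² + 126q − 426367 = 0.
Discriminant: 126² + 4·426367 = 15876 + 1705468 = 1721344; √1721344 = 1312.
q = (−126 + 1312)/2 = 593, and p = q + 126 = 719.
Check: 593 · 719 = 426367.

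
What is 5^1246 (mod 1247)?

436

5^1 ≡ 5 (mod 1247)
5^2 ≡ 5^2 = 25 ≡ 25 (mod 1247)
5^4 ≡ 25^2 = 625 ≡ 625 (mod 1247)
5^8 ≡ 625^2 = 390625 ≡ 314 (mod 1247)
5^16 ≡ 314^2 = 98596 ≡ 83 (mod 1247)
5^32 ≡ 83^2 = 6889 ≡ 654 (mod 1247)
5^64 ≡ 654^2 = 427716 ≡ 1242 (mod 1247)
5^128 ≡ 1242^2 = 1542564 ≡ 25 (mod 1247)
5^256 ≡ 25^2 = 625 ≡ 625 (mod 1247)
5^512 ≡ 625^2 = 390625 ≡ 314 (mod 1247)
5^1024 ≡ 314^2 = 98596 ≡ 83 (mod 1247)
1246 = 1024 + 128 + 64 + 16 + 8 + 4 + 2 in binary powers of 2.
So 5^1246 ≡ 83 · 25 · 1242 · 83 · 314 · 625 · 25 ≡ 436 (mod 1247).
Since 436 ≠ 1, base 5 is a Fermat witness: 1247 is composite.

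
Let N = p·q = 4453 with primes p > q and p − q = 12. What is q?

Since p = q + 12, we have 4453 = q(q + 12), so q² + 12q − 4453 = 0.
Discriminant: 12² + 4·4453 = 144 + 17812 = 17956; √17956 = 134.
q = (−12 + 134)/2 = 61, and p = q + 12 = 73.
Check: 61 · 73 = 4453.

61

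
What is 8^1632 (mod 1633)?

8^1 ≡ 8 (mod 1633)
8^2 ≡ 8^2 = 64 ≡ 64 (mod 1633)
8^4 ≡ 64^2 = 4096 ≡ 830 (mod 1633)
8^8 ≡ 830^2 = 688900 ≡ 1407 (mod 1633)
8^16 ≡ 1407^2 = 1979649 ≡ 453 (mod 1633)
8^32 ≡ 453^2 = 205209 ≡ 1084 (mod 1633)
8^64 ≡ 1084^2 = 1175056 ≡ 929 (mod 1633)
8^128 ≡ 929^2 = 863041 ≡ 817 (mod 1633)
8^256 ≡ 817^2 = 667489 ≡ 1225 (mod 1633)
8^512 ≡ 1225^2 = 1500625 ≡ 1531 (mod 1633)
8^1024 ≡ 1531^2 = 2343961 ≡ 606 (mod 1633)
1632 = 1024 + 512 + 64 + 32 in binary powers of 2.
So 8^1632 ≡ 606 · 1531 · 929 · 1084 ≡ 324 (mod 1633).
Since 324 ≠ 1, base 8 is a Fermat witness: 1633 is composite.

324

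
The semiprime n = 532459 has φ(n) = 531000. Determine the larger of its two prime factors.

φ(n) = (p−1)(q−1) = n − (p+q) + 1, so p + q = 532459 − 531000 + 1 = 1460.
p and q are the roots of t² − 1460t + 532459 = 0.
Discriminant: 1460² − 4·532459 = 2131600 − 2129836 = 1764; √1764 = 42.
q = (1460 − 42)/2 = 709, p = (1460 + 42)/2 = 751.
Check: 709 · 751 = 532459.

751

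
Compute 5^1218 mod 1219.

453

5^1 ≡ 5 (mod 1219)
5^2 ≡ 5^2 = 25 ≡ 25 (mod 1219)
5^4 ≡ 25^2 = 625 ≡ 625 (mod 1219)
5^8 ≡ 625^2 = 390625 ≡ 545 (mod 1219)
5^16 ≡ 545^2 = 297025 ≡ 808 (mod 1219)
5^32 ≡ 808^2 = 652864 ≡ 699 (mod 1219)
5^64 ≡ 699^2 = 488601 ≡ 1001 (mod 1219)
5^128 ≡ 1001^2 = 1002001 ≡ 1202 (mod 1219)
5^256 ≡ 1202^2 = 1444804 ≡ 289 (mod 1219)
5^512 ≡ 289^2 = 83521 ≡ 629 (mod 1219)
5^1024 ≡ 629^2 = 395641 ≡ 685 (mod 1219)
1218 = 1024 + 128 + 64 + 2 in binary powers of 2.
So 5^1218 ≡ 685 · 1202 · 1001 · 25 ≡ 453 (mod 1219).
Since 453 ≠ 1, base 5 is a Fermat witness: 1219 is composite.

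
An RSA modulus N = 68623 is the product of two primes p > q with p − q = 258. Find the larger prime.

Since p = q + 258, we have 68623 = q(q + 258), so q² + 258q − 68623 = 0.
Discriminant: 258² + 4·68623 = 66564 + 274492 = 341056; √341056 = 584.
q = (−258 + 584)/2 = 163, and p = q + 258 = 421.
Check: 163 · 421 = 68623.

421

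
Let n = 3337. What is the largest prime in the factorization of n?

3337 = 47 · 71
71 is prime.
So 3337 = 47 · 71; the largest prime factor is 71.

71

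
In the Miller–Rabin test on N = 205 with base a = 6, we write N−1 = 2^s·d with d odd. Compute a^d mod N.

151

205 − 1 = 204 = 2^2 · 51, so d = 51.
6^1 ≡ 6 (mod 205)
6^2 ≡ 6^2 = 36 ≡ 36 (mod 205)
6^4 ≡ 36^2 = 1296 ≡ 66 (mod 205)
6^8 ≡ 66^2 = 4356 ≡ 51 (mod 205)
6^16 ≡ 51^2 = 2601 ≡ 141 (mod 205)
6^32 ≡ 141^2 = 19881 ≡ 201 (mod 205)
51 = 32 + 16 + 2 + 1 in binary powers of 2.
So 6^51 ≡ 201 · 141 · 36 · 6 ≡ 151 (mod 205).
Squaring chain: 151 → 46; never reaches −1, so base 6 is a Miller–Rabin witness that 205 is composite.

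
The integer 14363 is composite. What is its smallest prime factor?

14363 is odd.
Digit sum 17, not divisible by 3.
Ends in 3: not divisible by 5.
7: 14363 = 7·2051 + 6
11: 14363 = 11·1305 + 8
13: 14363 = 13·1104 + 11
17: 14363 = 17·844 + 15
19: 14363 = 19·755 + 18
23: 14363 = 23·624 + 11
29: 14363 = 29·495 + 8
31: 14363 = 31·463 + 10
37: 14363 = 37·388 + 7
41: 14363 = 41·350 + 13
43: 14363 = 43·334 + 1
47: 14363 = 47·305 + 28
53: 14363 = 53·271

53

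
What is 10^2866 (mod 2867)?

1696

10^1 ≡ 10 (mod 2867)
10^2 ≡ 10^2 = 100 ≡ 100 (mod 2867)
10^4 ≡ 100^2 = 10000 ≡ 1399 (mod 2867)
10^8 ≡ 1399^2 = 1957201 ≡ 1907 (mod 2867)
10^16 ≡ 1907^2 = 3636649 ≡ 1293 (mod 2867)
10^32 ≡ 1293^2 = 1671849 ≡ 388 (mod 2867)
10^64 ≡ 388^2 = 150544 ≡ 1460 (mod 2867)
10^128 ≡ 1460^2 = 2131600 ≡ 1419 (mod 2867)
10^256 ≡ 1419^2 = 2013561 ≡ 927 (mod 2867)
10^512 ≡ 927^2 = 859329 ≡ 2096 (mod 2867)
10^1024 ≡ 2096^2 = 4393216 ≡ 972 (mod 2867)
10^2048 ≡ 972^2 = 944784 ≡ 1541 (mod 2867)
2866 = 2048 + 512 + 256 + 32 + 16 + 2 in binary powers of 2.
So 10^2866 ≡ 1541 · 2096 · 927 · 388 · 1293 · 100 ≡ 1696 (mod 2867).
Since 1696 ≠ 1, base 10 is a Fermat witness: 2867 is composite.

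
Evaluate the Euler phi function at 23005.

Factor: 23005 = 5 · 43 · 107.
φ(23005) = (5−1) · (43−1) · (107−1) = 4 · 42 · 106 = 17808.

17808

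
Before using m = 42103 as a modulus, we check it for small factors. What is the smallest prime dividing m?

71

42103 is odd.
Digit sum 10, not divisible by 3.
Ends in 3: not divisible by 5.
7: 42103 = 7·6014 + 5
11: 42103 = 11·3827 + 6
13: 42103 = 13·3238 + 9
17: 42103 = 17·2476 + 11
19: 42103 = 19·2215 + 18
23: 42103 = 23·1830 + 13
29: 42103 = 29·1451 + 24
31: 42103 = 31·1358 + 5
37: 42103 = 37·1137 + 34
41: 42103 = 41·1026 + 37
43: 42103 = 43·979 + 6
47: 42103 = 47·895 + 38
53: 42103 = 53·794 + 21
59: 42103 = 59·713 + 36
61: 42103 = 61·690 + 13
67: 42103 = 67·628 + 27
71: 42103 = 71·593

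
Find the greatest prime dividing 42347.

42347 = 17 · 2491
2491 = 47 · 53
53 is prime.
So 42347 = 17 · 47 · 53; the largest prime factor is 53.

53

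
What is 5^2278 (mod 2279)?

5^1 ≡ 5 (mod 2279)
5^2 ≡ 5^2 = 25 ≡ 25 (mod 2279)
5^4 ≡ 25^2 = 625 ≡ 625 (mod 2279)
5^8 ≡ 625^2 = 390625 ≡ 916 (mod 2279)
5^16 ≡ 916^2 = 839056 ≡ 384 (mod 2279)
5^32 ≡ 384^2 = 147456 ≡ 1600 (mod 2279)
5^64 ≡ 1600^2 = 2560000 ≡ 683 (mod 2279)
5^128 ≡ 683^2 = 466489 ≡ 1573 (mod 2279)
5^256 ≡ 1573^2 = 2474329 ≡ 1614 (mod 2279)
5^512 ≡ 1614^2 = 2604996 ≡ 99 (mod 2279)
5^1024 ≡ 99^2 = 9801 ≡ 685 (mod 2279)
5^2048 ≡ 685^2 = 469225 ≡ 2030 (mod 2279)
2278 = 2048 + 128 + 64 + 32 + 4 + 2 in binary powers of 2.
So 5^2278 ≡ 2030 · 1573 · 683 · 1600 · 625 · 25 ≡ 411 (mod 2279).
Since 411 ≠ 1, base 5 is a Fermat witness: 2279 is composite.

411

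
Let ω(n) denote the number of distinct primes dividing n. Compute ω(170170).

6

170170 = 2 · 85085
85085 = 5 · 17017
17017 = 7 · 2431
2431 = 11 · 221
221 = 13 · 17
170170 = 2 · 5 · 7 · 11 · 13 · 17, which has 6 distinct prime factors.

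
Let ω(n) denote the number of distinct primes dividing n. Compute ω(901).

901 = 17 · 53
901 = 17 · 53, which has 2 distinct prime factors.

2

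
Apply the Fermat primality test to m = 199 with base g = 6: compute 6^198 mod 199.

6^1 ≡ 6 (mod 199)
6^2 ≡ 6^2 = 36 ≡ 36 (mod 199)
6^4 ≡ 36^2 = 1296 ≡ 102 (mod 199)
6^8 ≡ 102^2 = 10404 ≡ 56 (mod 199)
6^16 ≡ 56^2 = 3136 ≡ 151 (mod 199)
6^32 ≡ 151^2 = 22801 ≡ 115 (mod 199)
6^64 ≡ 115^2 = 13225 ≡ 91 (mod 199)
6^128 ≡ 91^2 = 8281 ≡ 122 (mod 199)
198 = 128 + 64 + 4 + 2 in binary powers of 2.
So 6^198 ≡ 122 · 91 · 102 · 36 ≡ 1 (mod 199).
Since the result is 1, base 6 gives no evidence that 199 is composite.

1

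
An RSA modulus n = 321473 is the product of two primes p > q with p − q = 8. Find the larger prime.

Since p = q + 8, we have 321473 = q(q + 8), so q² + 8q − 321473 = 0.
Discriminant: 8² + 4·321473 = 64 + 1285892 = 1285956; √1285956 = 1134.
q = (−8 + 1134)/2 = 563, and p = q + 8 = 571.
Check: 563 · 571 = 321473.

571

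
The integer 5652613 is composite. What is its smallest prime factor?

5652613 is odd.
Digit sum 28, not divisible by 3.
Ends in 3: not divisible by 5.
7: 5652613 = 7·807516 + 1
11: 5652613 = 11·513873 + 10
13: 5652613 = 13·434816 + 5
17: 5652613 = 17·332506 + 11
19: 5652613 = 19·297505 + 18
23: 5652613 = 23·245765 + 18
29: 5652613 = 29·194917 + 20
31: 5652613 = 31·182342 + 11
37: 5652613 = 37·152773 + 12
41: 5652613 = 41·137868 + 25
43: 5652613 = 43·131456 + 5
47: 5652613 = 47·120268 + 17
53: 5652613 = 53·106653 + 4
59: 5652613 = 59·95807

59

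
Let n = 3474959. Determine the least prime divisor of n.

3474959 is odd.
Digit sum 41, not divisible by 3.
Ends in 9: not divisible by 5.
7: 3474959 = 7·496422 + 5
11: 3474959 = 11·315905 + 4
13: 3474959 = 13·267304 + 7
17: 3474959 = 17·204409 + 6
19: 3474959 = 19·182892 + 11
23: 3474959 = 23·151085 + 4
29: 3474959 = 29·119826 + 5
31: 3474959 = 31·112095 + 14
37: 3474959 = 37·93917 + 30
41: 3474959 = 41·84755 + 4
43: 3474959 = 43·80813

43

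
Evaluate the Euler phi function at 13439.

Factor: 13439 = 89 · 151.
φ(13439) = (89−1) · (151−1) = 88 · 150 = 13200.

13200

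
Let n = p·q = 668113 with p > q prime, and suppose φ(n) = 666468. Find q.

φ(n) = (p−1)(q−1) = n − (p+q) + 1, so p + q = 668113 − 666468 + 1 = 1646.
p and q are the roots of t² − 1646t + 668113 = 0.
Discriminant: 1646² − 4·668113 = 2709316 − 2672452 = 36864; √36864 = 192.
q = (1646 − 192)/2 = 727, p = (1646 + 192)/2 = 919.
Check: 727 · 919 = 668113.

727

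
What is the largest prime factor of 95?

95 = 5 · 19
19 is prime.
So 95 = 5 · 19; the largest prime factor is 19.

19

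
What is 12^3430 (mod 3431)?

12^1 ≡ 12 (mod 3431)
12^2 ≡ 12^2 = 144 ≡ 144 (mod 3431)
12^4 ≡ 144^2 = 20736 ≡ 150 (mod 3431)
12^8 ≡ 150^2 = 22500 ≡ 1914 (mod 3431)
12^16 ≡ 1914^2 = 3663396 ≡ 2519 (mod 3431)
12^32 ≡ 2519^2 = 6345361 ≡ 1442 (mod 3431)
12^64 ≡ 1442^2 = 2079364 ≡ 178 (mod 3431)
12^128 ≡ 178^2 = 31684 ≡ 805 (mod 3431)
12^256 ≡ 805^2 = 648025 ≡ 2997 (mod 3431)
12^512 ≡ 2997^2 = 8982009 ≡ 3082 (mod 3431)
12^1024 ≡ 3082^2 = 9498724 ≡ 1716 (mod 3431)
12^2048 ≡ 1716^2 = 2944656 ≡ 858 (mod 3431)
3430 = 2048 + 1024 + 256 + 64 + 32 + 4 + 2 in binary powers of 2.
So 12^3430 ≡ 858 · 1716 · 2997 · 178 · 1442 · 150 · 144 ≡ 3326 (mod 3431).
Since 3326 ≠ 1, base 12 is a Fermat witness: 3431 is composite.

3326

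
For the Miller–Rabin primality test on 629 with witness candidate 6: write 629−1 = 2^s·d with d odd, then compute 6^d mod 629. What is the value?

629 − 1 = 628 = 2^2 · 157, so d = 157.
6^1 ≡ 6 (mod 629)
6^2 ≡ 6^2 = 36 ≡ 36 (mod 629)
6^4 ≡ 36^2 = 1296 ≡ 38 (mod 629)
6^8 ≡ 38^2 = 1444 ≡ 186 (mod 629)
6^16 ≡ 186^2 = 34596 ≡ 1 (mod 629)
6^32 ≡ 1^2 = 1 ≡ 1 (mod 629)
6^64 ≡ 1^2 = 1 ≡ 1 (mod 629)
6^128 ≡ 1^2 = 1 ≡ 1 (mod 629)
157 = 128 + 16 + 8 + 4 + 1 in binary powers of 2.
So 6^157 ≡ 1 · 1 · 186 · 38 · 6 ≡ 265 (mod 629).
Squaring chain: 265 → 406; never reaches −1, so base 6 is a Miller–Rabin witness that 629 is composite.

265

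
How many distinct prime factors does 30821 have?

3

30821 = 7^2 · 629
629 = 17 · 37
30821 = 7^2 · 17 · 37, which has 3 distinct prime factors.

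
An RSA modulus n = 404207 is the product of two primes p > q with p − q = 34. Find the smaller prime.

619

Since p = q + 34, we have 404207 = q(q + 34), so q² + 34q − 404207 = 0.
Discriminant: 34² + 4·404207 = 1156 + 1616828 = 1617984; √1617984 = 1272.
q = (−34 + 1272)/2 = 619, and p = q + 34 = 653.
Check: 619 · 653 = 404207.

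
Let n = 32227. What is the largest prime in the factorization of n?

67

32227 = 13 · 2479
2479 = 37 · 67
67 is prime.
So 32227 = 13 · 37 · 67; the largest prime factor is 67.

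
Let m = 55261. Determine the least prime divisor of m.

73

55261 is odd.
Digit sum 19, not divisible by 3.
Ends in 1: not divisible by 5.
7: 55261 = 7·7894 + 3
11: 55261 = 11·5023 + 8
13: 55261 = 13·4250 + 11
17: 55261 = 17·3250 + 11
19: 55261 = 19·2908 + 9
23: 55261 = 23·2402 + 15
29: 55261 = 29·1905 + 16
31: 55261 = 31·1782 + 19
37: 55261 = 37·1493 + 20
41: 55261 = 41·1347 + 34
43: 55261 = 43·1285 + 6
47: 55261 = 47·1175 + 36
53: 55261 = 53·1042 + 35
59: 55261 = 59·936 + 37
61: 55261 = 61·905 + 56
67: 55261 = 67·824 + 53
71: 55261 = 71·778 + 23
73: 55261 = 73·757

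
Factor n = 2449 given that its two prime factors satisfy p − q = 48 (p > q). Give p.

79

Since p = q + 48, we have 2449 = q(q + 48), so q² + 48q − 2449 = 0.
Discriminant: 48² + 4·2449 = 2304 + 9796 = 12100; √12100 = 110.
q = (−48 + 110)/2 = 31, and p = q + 48 = 79.
Check: 31 · 79 = 2449.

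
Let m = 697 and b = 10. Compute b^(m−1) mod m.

543

10^1 ≡ 10 (mod 697)
10^2 ≡ 10^2 = 100 ≡ 100 (mod 697)
10^4 ≡ 100^2 = 10000 ≡ 242 (mod 697)
10^8 ≡ 242^2 = 58564 ≡ 16 (mod 697)
10^16 ≡ 16^2 = 256 ≡ 256 (mod 697)
10^32 ≡ 256^2 = 65536 ≡ 18 (mod 697)
10^64 ≡ 18^2 = 324 ≡ 324 (mod 697)
10^128 ≡ 324^2 = 104976 ≡ 426 (mod 697)
10^256 ≡ 426^2 = 181476 ≡ 256 (mod 697)
10^512 ≡ 256^2 = 65536 ≡ 18 (mod 697)
696 = 512 + 128 + 32 + 16 + 8 in binary powers of 2.
So 10^696 ≡ 18 · 426 · 18 · 256 · 16 ≡ 543 (mod 697).
Since 543 ≠ 1, base 10 is a Fermat witness: 697 is composite.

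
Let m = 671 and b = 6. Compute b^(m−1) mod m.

353

6^1 ≡ 6 (mod 671)
6^2 ≡ 6^2 = 36 ≡ 36 (mod 671)
6^4 ≡ 36^2 = 1296 ≡ 625 (mod 671)
6^8 ≡ 625^2 = 390625 ≡ 103 (mod 671)
6^16 ≡ 103^2 = 10609 ≡ 544 (mod 671)
6^32 ≡ 544^2 = 295936 ≡ 25 (mod 671)
6^64 ≡ 25^2 = 625 ≡ 625 (mod 671)
6^128 ≡ 625^2 = 390625 ≡ 103 (mod 671)
6^256 ≡ 103^2 = 10609 ≡ 544 (mod 671)
6^512 ≡ 544^2 = 295936 ≡ 25 (mod 671)
670 = 512 + 128 + 16 + 8 + 4 + 2 in binary powers of 2.
So 6^670 ≡ 25 · 103 · 544 · 103 · 625 · 36 ≡ 353 (mod 671).
Since 353 ≠ 1, base 6 is a Fermat witness: 671 is composite.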